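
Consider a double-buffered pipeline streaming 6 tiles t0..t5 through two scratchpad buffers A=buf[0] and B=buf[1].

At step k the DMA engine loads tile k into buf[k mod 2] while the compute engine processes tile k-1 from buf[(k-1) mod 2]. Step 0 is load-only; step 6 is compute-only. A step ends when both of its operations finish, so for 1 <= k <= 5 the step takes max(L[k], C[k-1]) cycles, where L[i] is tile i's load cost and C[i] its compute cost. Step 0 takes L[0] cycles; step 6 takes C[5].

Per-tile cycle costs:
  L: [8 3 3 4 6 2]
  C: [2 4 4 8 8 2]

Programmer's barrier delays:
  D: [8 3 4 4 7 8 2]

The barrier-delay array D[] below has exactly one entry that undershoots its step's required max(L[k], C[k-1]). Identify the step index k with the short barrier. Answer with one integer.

step 0: need L[0]=8 = 8; D[0]=8 ok
step 1: need max(L[1]=3,C[0]=2) = 3; D[1]=3 ok
step 2: need max(L[2]=3,C[1]=4) = 4; D[2]=4 ok
step 3: need max(L[3]=4,C[2]=4) = 4; D[3]=4 ok
step 4: need max(L[4]=6,C[3]=8) = 8; D[4]=7 SHORT
step 5: need max(L[5]=2,C[4]=8) = 8; D[5]=8 ok
step 6: need C[5]=2 = 2; D[6]=2 ok

hazard at step 4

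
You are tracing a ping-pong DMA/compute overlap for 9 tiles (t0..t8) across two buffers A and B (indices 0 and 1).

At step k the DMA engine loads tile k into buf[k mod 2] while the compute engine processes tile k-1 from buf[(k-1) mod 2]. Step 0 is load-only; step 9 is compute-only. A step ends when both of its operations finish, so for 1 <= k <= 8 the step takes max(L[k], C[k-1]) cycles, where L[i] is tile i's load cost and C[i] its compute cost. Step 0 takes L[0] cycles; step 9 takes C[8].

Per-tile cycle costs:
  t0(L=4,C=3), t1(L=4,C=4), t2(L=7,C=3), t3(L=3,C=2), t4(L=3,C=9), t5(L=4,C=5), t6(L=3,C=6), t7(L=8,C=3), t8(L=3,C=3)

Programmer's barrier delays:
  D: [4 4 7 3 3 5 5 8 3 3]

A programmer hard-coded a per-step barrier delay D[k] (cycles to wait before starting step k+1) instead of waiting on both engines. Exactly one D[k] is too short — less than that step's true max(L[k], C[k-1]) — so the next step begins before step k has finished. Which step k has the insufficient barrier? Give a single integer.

hazard at step 5

k=0 barrier L[0]=4→4c, D[0]=4 ok
k=1 barrier max(L[1]=4,C[0]=3)→4c, D[1]=4 ok
k=2 barrier max(L[2]=7,C[1]=4)→7c, D[2]=7 ok
k=3 barrier max(L[3]=3,C[2]=3)→3c, D[3]=3 ok
k=4 barrier max(L[4]=3,C[3]=2)→3c, D[4]=3 ok
k=5 barrier max(L[5]=4,C[4]=9)→9c, D[5]=5 SHORT
k=6 barrier max(L[6]=3,C[5]=5)→5c, D[6]=5 ok
k=7 barrier max(L[7]=8,C[6]=6)→8c, D[7]=8 ok
k=8 barrier max(L[8]=3,C[7]=3)→3c, D[8]=3 ok
k=9 barrier C[8]=3→3c, D[9]=3 ok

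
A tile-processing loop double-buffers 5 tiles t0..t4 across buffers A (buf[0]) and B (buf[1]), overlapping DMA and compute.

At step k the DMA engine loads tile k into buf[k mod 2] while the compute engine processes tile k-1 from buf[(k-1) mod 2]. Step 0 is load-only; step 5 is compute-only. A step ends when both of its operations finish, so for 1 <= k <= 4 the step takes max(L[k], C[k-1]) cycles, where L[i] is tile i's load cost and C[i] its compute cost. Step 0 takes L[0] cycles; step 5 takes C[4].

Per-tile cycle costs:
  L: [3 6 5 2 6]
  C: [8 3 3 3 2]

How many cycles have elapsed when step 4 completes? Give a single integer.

[0] DMA t0→A (3c) ∥ CU idle ⇒ 3c, clock 3
[1] DMA t1→B (6c) ∥ CU A:t0 (8c) ⇒ 8c, clock 11
[2] DMA t2→A (5c) ∥ CU B:t1 (3c) ⇒ 5c, clock 16
[3] DMA t3→B (2c) ∥ CU A:t2 (3c) ⇒ 3c, clock 19
[4] DMA t4→A (6c) ∥ CU B:t3 (3c) ⇒ 6c, clock 25
[5] DMA idle ∥ CU A:t4 (2c) ⇒ 2c, clock 27

end_cycle[4] = 25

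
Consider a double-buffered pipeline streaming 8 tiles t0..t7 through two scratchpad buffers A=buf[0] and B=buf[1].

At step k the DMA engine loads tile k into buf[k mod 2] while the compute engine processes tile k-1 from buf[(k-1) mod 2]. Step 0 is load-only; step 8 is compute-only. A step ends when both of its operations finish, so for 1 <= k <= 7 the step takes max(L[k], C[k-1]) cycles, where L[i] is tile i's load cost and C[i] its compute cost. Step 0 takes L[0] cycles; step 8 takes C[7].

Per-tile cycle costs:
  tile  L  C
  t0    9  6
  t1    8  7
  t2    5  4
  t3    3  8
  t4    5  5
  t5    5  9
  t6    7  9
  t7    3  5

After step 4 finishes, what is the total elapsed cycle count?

  0. 9=9c; end=9; A:t0 B:-
  1. max(8,6)=8c; end=17; A:t0 B:t1
  2. max(5,7)=7c; end=24; A:t2 B:t1
  3. max(3,4)=4c; end=28; A:t2 B:t3
  4. max(5,8)=8c; end=36; A:t4 B:t3
  5. max(5,5)=5c; end=41; A:t4 B:t5
  6. max(7,9)=9c; end=50; A:t6 B:t5
  7. max(3,9)=9c; end=59; A:t6 B:t7
  8. 5=5c; end=64; A:t6 B:t7

end_cycle[4] = 36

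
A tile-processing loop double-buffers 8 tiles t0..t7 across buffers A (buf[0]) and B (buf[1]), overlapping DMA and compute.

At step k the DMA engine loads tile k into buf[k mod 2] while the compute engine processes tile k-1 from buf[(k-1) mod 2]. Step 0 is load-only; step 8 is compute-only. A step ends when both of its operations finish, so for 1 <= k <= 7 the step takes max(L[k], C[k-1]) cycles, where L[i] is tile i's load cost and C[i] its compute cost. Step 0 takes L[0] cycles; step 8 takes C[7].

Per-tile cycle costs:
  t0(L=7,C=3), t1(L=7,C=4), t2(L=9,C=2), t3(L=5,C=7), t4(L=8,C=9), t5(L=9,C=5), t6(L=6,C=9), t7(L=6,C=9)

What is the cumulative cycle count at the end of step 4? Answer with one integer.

end_cycle[4] = 36

k=0 load=t0/7c comp=- wait=7 total=7
k=1 load=t1/7c comp=t0/3c wait=7 total=14
k=2 load=t2/9c comp=t1/4c wait=9 total=23
k=3 load=t3/5c comp=t2/2c wait=5 total=28
k=4 load=t4/8c comp=t3/7c wait=8 total=36
k=5 load=t5/9c comp=t4/9c wait=9 total=45
k=6 load=t6/6c comp=t5/5c wait=6 total=51
k=7 load=t7/6c comp=t6/9c wait=9 total=60
k=8 load=- comp=t7/9c wait=9 total=69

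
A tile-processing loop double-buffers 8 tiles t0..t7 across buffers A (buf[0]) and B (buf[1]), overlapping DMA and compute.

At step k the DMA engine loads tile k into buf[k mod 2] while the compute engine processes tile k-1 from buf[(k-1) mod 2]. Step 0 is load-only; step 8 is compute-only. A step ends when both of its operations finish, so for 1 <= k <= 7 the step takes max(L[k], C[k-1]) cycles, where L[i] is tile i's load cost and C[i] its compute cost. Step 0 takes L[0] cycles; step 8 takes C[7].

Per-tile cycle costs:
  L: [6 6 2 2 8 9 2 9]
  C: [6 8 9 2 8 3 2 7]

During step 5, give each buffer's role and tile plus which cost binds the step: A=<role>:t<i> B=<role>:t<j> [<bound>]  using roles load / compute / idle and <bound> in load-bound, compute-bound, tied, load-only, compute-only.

step 5: A=compute:t4 B=load:t5 [load-bound]

step 0: L[0]=6 → dur=6, Σ=6 | A=load:t0 B=idle [load-only]
step 1: L[1]=6 C[0]=6 → dur=6, Σ=12 | A=compute:t0 B=load:t1 [tied]
step 2: L[2]=2 C[1]=8 → dur=8, Σ=20 | A=load:t2 B=compute:t1 [compute-bound]
step 3: L[3]=2 C[2]=9 → dur=9, Σ=29 | A=compute:t2 B=load:t3 [compute-bound]
step 4: L[4]=8 C[3]=2 → dur=8, Σ=37 | A=load:t4 B=compute:t3 [load-bound]
step 5: L[5]=9 C[4]=8 → dur=9, Σ=46 | A=compute:t4 B=load:t5 [load-bound]
step 6: L[6]=2 C[5]=3 → dur=3, Σ=49 | A=load:t6 B=compute:t5 [compute-bound]
step 7: L[7]=9 C[6]=2 → dur=9, Σ=58 | A=compute:t6 B=load:t7 [load-bound]
step 8: C[7]=7 → dur=7, Σ=65 | A=idle B=compute:t7 [compute-only]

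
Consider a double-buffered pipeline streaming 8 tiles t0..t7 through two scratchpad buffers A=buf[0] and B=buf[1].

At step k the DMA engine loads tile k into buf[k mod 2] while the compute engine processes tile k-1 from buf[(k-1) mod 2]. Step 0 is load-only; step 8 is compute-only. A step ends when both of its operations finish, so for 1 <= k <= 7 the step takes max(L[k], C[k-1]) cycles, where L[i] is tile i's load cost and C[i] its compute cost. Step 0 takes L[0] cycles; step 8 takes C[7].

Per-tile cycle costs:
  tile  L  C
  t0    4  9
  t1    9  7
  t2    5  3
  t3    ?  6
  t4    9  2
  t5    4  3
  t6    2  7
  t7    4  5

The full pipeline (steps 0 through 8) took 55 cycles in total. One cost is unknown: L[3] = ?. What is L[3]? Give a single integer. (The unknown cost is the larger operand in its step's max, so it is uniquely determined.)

step 0 = dur = L[0]=4 = 4
step 1 = dur = max(L[1]=9, C[0]=9) = 9
step 2 = dur = max(L[2]=5, C[1]=7) = 7
step 3 = dur = max(L[3]=?, C[2]=3) = L[3]  (unknown; binding)
step 4 = dur = max(L[4]=9, C[3]=6) = 9
step 5 = dur = max(L[5]=4, C[4]=2) = 4
step 6 = dur = max(L[6]=2, C[5]=3) = 3
step 7 = dur = max(L[7]=4, C[6]=7) = 7
step 8 = dur = C[7]=5 = 5
sum of known step durations = 48
dur[3] = total - known = 55 - 48 = 7
L[3] is the binding max in step 3, so L[3] = dur[3] = 7

L[3] = 7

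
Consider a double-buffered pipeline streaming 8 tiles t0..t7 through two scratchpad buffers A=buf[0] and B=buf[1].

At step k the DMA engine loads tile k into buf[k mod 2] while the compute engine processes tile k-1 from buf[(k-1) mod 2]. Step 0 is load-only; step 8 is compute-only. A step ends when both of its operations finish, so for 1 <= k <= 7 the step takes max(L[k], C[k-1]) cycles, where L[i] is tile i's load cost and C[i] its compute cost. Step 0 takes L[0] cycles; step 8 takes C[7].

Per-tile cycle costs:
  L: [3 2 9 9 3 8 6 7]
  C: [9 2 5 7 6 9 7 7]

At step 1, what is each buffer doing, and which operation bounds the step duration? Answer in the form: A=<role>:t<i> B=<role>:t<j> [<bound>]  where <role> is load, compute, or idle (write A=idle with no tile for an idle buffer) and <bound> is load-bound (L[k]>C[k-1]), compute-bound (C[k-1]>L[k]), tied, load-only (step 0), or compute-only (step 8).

step 1: A=compute:t0 B=load:t1 [compute-bound]

step 0: L[0]=3 → dur=3, Σ=3 | A=load:t0 B=idle [load-only]
step 1: L[1]=2 C[0]=9 → dur=9, Σ=12 | A=compute:t0 B=load:t1 [compute-bound]
step 2: L[2]=9 C[1]=2 → dur=9, Σ=21 | A=load:t2 B=compute:t1 [load-bound]
step 3: L[3]=9 C[2]=5 → dur=9, Σ=30 | A=compute:t2 B=load:t3 [load-bound]
step 4: L[4]=3 C[3]=7 → dur=7, Σ=37 | A=load:t4 B=compute:t3 [compute-bound]
step 5: L[5]=8 C[4]=6 → dur=8, Σ=45 | A=compute:t4 B=load:t5 [load-bound]
step 6: L[6]=6 C[5]=9 → dur=9, Σ=54 | A=load:t6 B=compute:t5 [compute-bound]
step 7: L[7]=7 C[6]=7 → dur=7, Σ=61 | A=compute:t6 B=load:t7 [tied]
step 8: C[7]=7 → dur=7, Σ=68 | A=idle B=compute:t7 [compute-only]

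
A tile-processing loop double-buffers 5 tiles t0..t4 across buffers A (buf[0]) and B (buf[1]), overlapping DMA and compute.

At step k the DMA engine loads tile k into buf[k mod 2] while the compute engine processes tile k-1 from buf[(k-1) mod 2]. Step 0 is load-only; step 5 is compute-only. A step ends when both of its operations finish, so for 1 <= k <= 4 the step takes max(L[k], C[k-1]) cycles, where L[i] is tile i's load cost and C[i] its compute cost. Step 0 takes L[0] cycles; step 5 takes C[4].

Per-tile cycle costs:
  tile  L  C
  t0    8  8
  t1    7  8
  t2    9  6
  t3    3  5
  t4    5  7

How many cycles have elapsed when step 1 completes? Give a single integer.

step 0: L[0]=8 → dur=8, Σ=8 | A=load:t0 B=idle [load-only]
step 1: L[1]=7 C[0]=8 → dur=8, Σ=16 | A=compute:t0 B=load:t1 [compute-bound]
step 2: L[2]=9 C[1]=8 → dur=9, Σ=25 | A=load:t2 B=compute:t1 [load-bound]
step 3: L[3]=3 C[2]=6 → dur=6, Σ=31 | A=compute:t2 B=load:t3 [compute-bound]
step 4: L[4]=5 C[3]=5 → dur=5, Σ=36 | A=load:t4 B=compute:t3 [tied]
step 5: C[4]=7 → dur=7, Σ=43 | A=compute:t4 B=idle [compute-only]

end_cycle[1] = 16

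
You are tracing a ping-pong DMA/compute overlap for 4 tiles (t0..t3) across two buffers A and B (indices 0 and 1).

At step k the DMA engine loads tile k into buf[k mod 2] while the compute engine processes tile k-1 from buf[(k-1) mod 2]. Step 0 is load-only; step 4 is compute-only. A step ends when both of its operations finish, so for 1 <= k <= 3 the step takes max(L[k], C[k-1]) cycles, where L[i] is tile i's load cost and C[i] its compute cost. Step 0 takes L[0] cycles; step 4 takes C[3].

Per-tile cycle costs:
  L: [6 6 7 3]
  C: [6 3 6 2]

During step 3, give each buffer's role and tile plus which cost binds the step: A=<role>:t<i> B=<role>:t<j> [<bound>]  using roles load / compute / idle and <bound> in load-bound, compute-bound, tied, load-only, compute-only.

step 3: A=compute:t2 B=load:t3 [compute-bound]

  0. 6=6c; end=6; A:t0 B:-
  1. max(6,6)=6c; end=12; A:t0 B:t1
  2. max(7,3)=7c; end=19; A:t2 B:t1
  3. max(3,6)=6c; end=25; A:t2 B:t3
  4. 2=2c; end=27; A:t2 B:t3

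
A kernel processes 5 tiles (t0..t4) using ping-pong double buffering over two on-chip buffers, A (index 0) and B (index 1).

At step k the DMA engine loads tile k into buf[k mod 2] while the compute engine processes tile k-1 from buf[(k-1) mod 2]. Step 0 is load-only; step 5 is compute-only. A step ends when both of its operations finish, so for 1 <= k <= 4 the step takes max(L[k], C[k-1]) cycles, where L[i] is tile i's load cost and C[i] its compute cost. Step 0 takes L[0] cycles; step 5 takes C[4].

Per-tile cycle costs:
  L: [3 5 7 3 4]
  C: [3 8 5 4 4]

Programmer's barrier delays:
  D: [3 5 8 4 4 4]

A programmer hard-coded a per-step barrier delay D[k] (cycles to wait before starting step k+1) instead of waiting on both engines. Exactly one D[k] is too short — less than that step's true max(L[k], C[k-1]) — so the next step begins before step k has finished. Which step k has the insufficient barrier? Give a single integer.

hazard at step 3

k=0 barrier L[0]=3→3c, D[0]=3 ok
k=1 barrier max(L[1]=5,C[0]=3)→5c, D[1]=5 ok
k=2 barrier max(L[2]=7,C[1]=8)→8c, D[2]=8 ok
k=3 barrier max(L[3]=3,C[2]=5)→5c, D[3]=4 SHORT
k=4 barrier max(L[4]=4,C[3]=4)→4c, D[4]=4 ok
k=5 barrier C[4]=4→4c, D[5]=4 ok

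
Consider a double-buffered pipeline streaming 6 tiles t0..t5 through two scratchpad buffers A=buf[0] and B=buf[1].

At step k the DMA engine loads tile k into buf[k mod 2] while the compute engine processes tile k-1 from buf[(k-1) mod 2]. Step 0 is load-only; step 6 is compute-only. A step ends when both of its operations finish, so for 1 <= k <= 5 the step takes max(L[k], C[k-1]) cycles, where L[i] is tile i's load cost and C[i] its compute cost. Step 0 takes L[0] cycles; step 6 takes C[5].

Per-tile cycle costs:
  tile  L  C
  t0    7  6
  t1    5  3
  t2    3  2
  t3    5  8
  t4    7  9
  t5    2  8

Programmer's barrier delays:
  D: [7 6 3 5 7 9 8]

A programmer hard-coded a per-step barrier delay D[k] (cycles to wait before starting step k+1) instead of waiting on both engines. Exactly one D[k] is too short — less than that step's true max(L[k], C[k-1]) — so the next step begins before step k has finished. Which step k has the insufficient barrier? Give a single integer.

step 0: need L[0]=7 = 7; D[0]=7 ok
step 1: need max(L[1]=5,C[0]=6) = 6; D[1]=6 ok
step 2: need max(L[2]=3,C[1]=3) = 3; D[2]=3 ok
step 3: need max(L[3]=5,C[2]=2) = 5; D[3]=5 ok
step 4: need max(L[4]=7,C[3]=8) = 8; D[4]=7 SHORT
step 5: need max(L[5]=2,C[4]=9) = 9; D[5]=9 ok
step 6: need C[5]=8 = 8; D[6]=8 ok

hazard at step 4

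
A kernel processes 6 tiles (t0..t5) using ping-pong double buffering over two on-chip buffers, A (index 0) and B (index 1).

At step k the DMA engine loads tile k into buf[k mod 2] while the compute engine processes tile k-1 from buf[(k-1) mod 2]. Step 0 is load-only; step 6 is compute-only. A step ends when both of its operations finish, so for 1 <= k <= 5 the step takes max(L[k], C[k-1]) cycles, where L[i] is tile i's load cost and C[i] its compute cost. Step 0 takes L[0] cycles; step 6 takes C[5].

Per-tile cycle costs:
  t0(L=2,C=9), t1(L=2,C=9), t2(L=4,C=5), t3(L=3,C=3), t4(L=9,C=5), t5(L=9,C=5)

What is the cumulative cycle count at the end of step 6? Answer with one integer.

end_cycle[6] = 48

  0. 2=2c; end=2; A:t0 B:-
  1. max(2,9)=9c; end=11; A:t0 B:t1
  2. max(4,9)=9c; end=20; A:t2 B:t1
  3. max(3,5)=5c; end=25; A:t2 B:t3
  4. max(9,3)=9c; end=34; A:t4 B:t3
  5. max(9,5)=9c; end=43; A:t4 B:t5
  6. 5=5c; end=48; A:t4 B:t5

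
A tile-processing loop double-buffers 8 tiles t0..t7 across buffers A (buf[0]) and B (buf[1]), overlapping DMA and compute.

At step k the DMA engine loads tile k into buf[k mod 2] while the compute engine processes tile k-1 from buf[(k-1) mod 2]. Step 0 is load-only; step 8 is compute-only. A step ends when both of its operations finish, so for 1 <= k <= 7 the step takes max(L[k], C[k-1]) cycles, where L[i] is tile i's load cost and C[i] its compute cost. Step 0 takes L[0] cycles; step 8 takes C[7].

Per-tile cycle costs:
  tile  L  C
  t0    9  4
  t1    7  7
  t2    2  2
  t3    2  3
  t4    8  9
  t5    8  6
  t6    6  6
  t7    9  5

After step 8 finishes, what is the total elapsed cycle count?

end_cycle[8] = 62

step 0: L[0]=9 → dur=9, Σ=9 | A=load:t0 B=idle [load-only]
step 1: L[1]=7 C[0]=4 → dur=7, Σ=16 | A=compute:t0 B=load:t1 [load-bound]
step 2: L[2]=2 C[1]=7 → dur=7, Σ=23 | A=load:t2 B=compute:t1 [compute-bound]
step 3: L[3]=2 C[2]=2 → dur=2, Σ=25 | A=compute:t2 B=load:t3 [tied]
step 4: L[4]=8 C[3]=3 → dur=8, Σ=33 | A=load:t4 B=compute:t3 [load-bound]
step 5: L[5]=8 C[4]=9 → dur=9, Σ=42 | A=compute:t4 B=load:t5 [compute-bound]
step 6: L[6]=6 C[5]=6 → dur=6, Σ=48 | A=load:t6 B=compute:t5 [tied]
step 7: L[7]=9 C[6]=6 → dur=9, Σ=57 | A=compute:t6 B=load:t7 [load-bound]
step 8: C[7]=5 → dur=5, Σ=62 | A=idle B=compute:t7 [compute-only]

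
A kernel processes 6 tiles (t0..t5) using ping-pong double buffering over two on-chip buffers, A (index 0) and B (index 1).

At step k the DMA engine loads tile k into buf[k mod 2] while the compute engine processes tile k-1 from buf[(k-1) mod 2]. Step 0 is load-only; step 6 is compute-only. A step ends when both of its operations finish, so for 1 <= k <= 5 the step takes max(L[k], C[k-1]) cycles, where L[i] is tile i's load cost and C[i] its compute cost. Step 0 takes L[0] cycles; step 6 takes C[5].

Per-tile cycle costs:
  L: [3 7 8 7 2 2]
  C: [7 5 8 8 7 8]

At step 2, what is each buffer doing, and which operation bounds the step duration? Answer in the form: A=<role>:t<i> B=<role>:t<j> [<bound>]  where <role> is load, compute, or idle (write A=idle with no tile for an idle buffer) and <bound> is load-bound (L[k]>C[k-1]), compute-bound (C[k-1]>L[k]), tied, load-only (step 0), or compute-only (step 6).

[0] DMA t0→A (3c) ∥ CU idle ⇒ 3c, clock 3
[1] DMA t1→B (7c) ∥ CU A:t0 (7c) ⇒ 7c, clock 10
[2] DMA t2→A (8c) ∥ CU B:t1 (5c) ⇒ 8c, clock 18
[3] DMA t3→B (7c) ∥ CU A:t2 (8c) ⇒ 8c, clock 26
[4] DMA t4→A (2c) ∥ CU B:t3 (8c) ⇒ 8c, clock 34
[5] DMA t5→B (2c) ∥ CU A:t4 (7c) ⇒ 7c, clock 41
[6] DMA idle ∥ CU B:t5 (8c) ⇒ 8c, clock 49

step 2: A=load:t2 B=compute:t1 [load-bound]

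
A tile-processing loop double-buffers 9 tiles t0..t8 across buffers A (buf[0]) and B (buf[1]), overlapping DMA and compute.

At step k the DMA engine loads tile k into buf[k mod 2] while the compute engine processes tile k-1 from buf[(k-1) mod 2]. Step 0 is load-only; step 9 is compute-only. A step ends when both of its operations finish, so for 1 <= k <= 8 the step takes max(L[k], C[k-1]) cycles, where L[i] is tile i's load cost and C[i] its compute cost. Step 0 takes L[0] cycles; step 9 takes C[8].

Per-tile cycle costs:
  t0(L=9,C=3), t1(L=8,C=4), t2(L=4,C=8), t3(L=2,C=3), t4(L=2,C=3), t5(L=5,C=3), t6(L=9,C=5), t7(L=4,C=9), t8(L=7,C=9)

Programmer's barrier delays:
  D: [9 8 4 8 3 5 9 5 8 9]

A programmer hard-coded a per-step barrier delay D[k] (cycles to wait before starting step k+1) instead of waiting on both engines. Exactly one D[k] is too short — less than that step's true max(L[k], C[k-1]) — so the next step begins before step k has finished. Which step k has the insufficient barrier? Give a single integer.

hazard at step 8

k=0 barrier L[0]=9→9c, D[0]=9 ok
k=1 barrier max(L[1]=8,C[0]=3)→8c, D[1]=8 ok
k=2 barrier max(L[2]=4,C[1]=4)→4c, D[2]=4 ok
k=3 barrier max(L[3]=2,C[2]=8)→8c, D[3]=8 ok
k=4 barrier max(L[4]=2,C[3]=3)→3c, D[4]=3 ok
k=5 barrier max(L[5]=5,C[4]=3)→5c, D[5]=5 ok
k=6 barrier max(L[6]=9,C[5]=3)→9c, D[6]=9 ok
k=7 barrier max(L[7]=4,C[6]=5)→5c, D[7]=5 ok
k=8 barrier max(L[8]=7,C[7]=9)→9c, D[8]=8 SHORT
k=9 barrier C[8]=9→9c, D[9]=9 ok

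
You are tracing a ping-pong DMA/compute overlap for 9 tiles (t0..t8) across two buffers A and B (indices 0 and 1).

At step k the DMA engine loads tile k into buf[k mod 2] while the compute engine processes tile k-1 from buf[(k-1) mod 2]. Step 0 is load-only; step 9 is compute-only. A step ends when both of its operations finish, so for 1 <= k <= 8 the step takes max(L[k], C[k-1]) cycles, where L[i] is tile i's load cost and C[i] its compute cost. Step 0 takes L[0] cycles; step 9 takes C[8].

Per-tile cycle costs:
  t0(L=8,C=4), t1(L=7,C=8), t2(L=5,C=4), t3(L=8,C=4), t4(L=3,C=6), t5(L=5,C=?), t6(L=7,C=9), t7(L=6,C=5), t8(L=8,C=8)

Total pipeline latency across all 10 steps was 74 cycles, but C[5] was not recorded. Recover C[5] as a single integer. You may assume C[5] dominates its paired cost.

C[5] = 8

step 0 → dur = L[0]=8 = 8
step 1 → dur = max(L[1]=7, C[0]=4) = 7
step 2 → dur = max(L[2]=5, C[1]=8) = 8
step 3 → dur = max(L[3]=8, C[2]=4) = 8
step 4 → dur = max(L[4]=3, C[3]=4) = 4
step 5 → dur = max(L[5]=5, C[4]=6) = 6
step 6 → dur = max(L[6]=7, C[5]=?) = C[5]  (unknown; binding)
step 7 → dur = max(L[7]=6, C[6]=9) = 9
step 8 → dur = max(L[8]=8, C[7]=5) = 8
step 9 → dur = C[8]=8 = 8
sum of known step durations = 66
dur[6] = total - known = 74 - 66 = 8
C[5] is the binding max in step 6, so C[5] = dur[6] = 8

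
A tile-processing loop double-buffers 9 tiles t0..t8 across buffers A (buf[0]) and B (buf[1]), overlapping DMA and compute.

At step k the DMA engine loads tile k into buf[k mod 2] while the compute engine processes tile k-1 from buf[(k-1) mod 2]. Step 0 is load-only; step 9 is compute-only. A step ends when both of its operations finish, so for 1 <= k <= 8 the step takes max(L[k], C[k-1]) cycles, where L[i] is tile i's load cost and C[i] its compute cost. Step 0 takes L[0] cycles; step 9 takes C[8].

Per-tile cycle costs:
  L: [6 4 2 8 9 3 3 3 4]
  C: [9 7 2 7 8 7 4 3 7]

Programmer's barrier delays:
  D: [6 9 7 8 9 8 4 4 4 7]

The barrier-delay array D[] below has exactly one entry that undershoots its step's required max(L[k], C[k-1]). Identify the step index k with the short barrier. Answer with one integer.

hazard at step 6

step 0: need L[0]=6 = 6; D[0]=6 ok
step 1: need max(L[1]=4,C[0]=9) = 9; D[1]=9 ok
step 2: need max(L[2]=2,C[1]=7) = 7; D[2]=7 ok
step 3: need max(L[3]=8,C[2]=2) = 8; D[3]=8 ok
step 4: need max(L[4]=9,C[3]=7) = 9; D[4]=9 ok
step 5: need max(L[5]=3,C[4]=8) = 8; D[5]=8 ok
step 6: need max(L[6]=3,C[5]=7) = 7; D[6]=4 SHORT
step 7: need max(L[7]=3,C[6]=4) = 4; D[7]=4 ok
step 8: need max(L[8]=4,C[7]=3) = 4; D[8]=4 ok
step 9: need C[8]=7 = 7; D[9]=7 ok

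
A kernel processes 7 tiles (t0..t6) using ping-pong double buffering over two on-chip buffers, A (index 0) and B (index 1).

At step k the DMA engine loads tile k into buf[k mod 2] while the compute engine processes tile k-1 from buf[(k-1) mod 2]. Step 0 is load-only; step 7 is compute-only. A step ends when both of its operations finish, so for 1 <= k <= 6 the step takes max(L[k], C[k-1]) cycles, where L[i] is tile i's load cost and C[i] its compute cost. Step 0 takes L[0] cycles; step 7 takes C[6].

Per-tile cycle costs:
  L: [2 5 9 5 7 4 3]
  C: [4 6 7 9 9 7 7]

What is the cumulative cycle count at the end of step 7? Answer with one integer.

k=0 load=t0/2c comp=- wait=2 total=2
k=1 load=t1/5c comp=t0/4c wait=5 total=7
k=2 load=t2/9c comp=t1/6c wait=9 total=16
k=3 load=t3/5c comp=t2/7c wait=7 total=23
k=4 load=t4/7c comp=t3/9c wait=9 total=32
k=5 load=t5/4c comp=t4/9c wait=9 total=41
k=6 load=t6/3c comp=t5/7c wait=7 total=48
k=7 load=- comp=t6/7c wait=7 total=55

end_cycle[7] = 55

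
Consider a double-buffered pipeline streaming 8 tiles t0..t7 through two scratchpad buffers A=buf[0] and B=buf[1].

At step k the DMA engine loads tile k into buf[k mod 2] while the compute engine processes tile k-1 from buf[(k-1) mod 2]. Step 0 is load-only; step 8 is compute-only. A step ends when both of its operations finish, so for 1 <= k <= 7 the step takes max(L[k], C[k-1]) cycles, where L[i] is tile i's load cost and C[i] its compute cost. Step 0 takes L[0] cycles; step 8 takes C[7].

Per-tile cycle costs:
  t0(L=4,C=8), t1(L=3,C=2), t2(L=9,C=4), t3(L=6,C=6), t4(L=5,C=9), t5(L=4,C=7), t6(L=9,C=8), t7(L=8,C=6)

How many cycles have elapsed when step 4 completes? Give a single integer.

  0. 4=4c; end=4; A:t0 B:-
  1. max(3,8)=8c; end=12; A:t0 B:t1
  2. max(9,2)=9c; end=21; A:t2 B:t1
  3. max(6,4)=6c; end=27; A:t2 B:t3
  4. max(5,6)=6c; end=33; A:t4 B:t3
  5. max(4,9)=9c; end=42; A:t4 B:t5
  6. max(9,7)=9c; end=51; A:t6 B:t5
  7. max(8,8)=8c; end=59; A:t6 B:t7
  8. 6=6c; end=65; A:t6 B:t7

end_cycle[4] = 33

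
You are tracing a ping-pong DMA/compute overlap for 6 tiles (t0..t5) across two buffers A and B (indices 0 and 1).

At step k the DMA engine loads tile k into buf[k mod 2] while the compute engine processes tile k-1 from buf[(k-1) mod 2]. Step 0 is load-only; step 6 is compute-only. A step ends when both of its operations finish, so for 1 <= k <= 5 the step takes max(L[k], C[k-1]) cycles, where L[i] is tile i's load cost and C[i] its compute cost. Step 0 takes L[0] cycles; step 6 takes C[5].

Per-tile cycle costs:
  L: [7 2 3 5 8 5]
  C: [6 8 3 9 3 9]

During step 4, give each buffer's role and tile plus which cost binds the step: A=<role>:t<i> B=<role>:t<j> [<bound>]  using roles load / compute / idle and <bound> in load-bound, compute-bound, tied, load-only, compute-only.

  0. 7=7c; end=7; A:t0 B:-
  1. max(2,6)=6c; end=13; A:t0 B:t1
  2. max(3,8)=8c; end=21; A:t2 B:t1
  3. max(5,3)=5c; end=26; A:t2 B:t3
  4. max(8,9)=9c; end=35; A:t4 B:t3
  5. max(5,3)=5c; end=40; A:t4 B:t5
  6. 9=9c; end=49; A:t4 B:t5

step 4: A=load:t4 B=compute:t3 [compute-bound]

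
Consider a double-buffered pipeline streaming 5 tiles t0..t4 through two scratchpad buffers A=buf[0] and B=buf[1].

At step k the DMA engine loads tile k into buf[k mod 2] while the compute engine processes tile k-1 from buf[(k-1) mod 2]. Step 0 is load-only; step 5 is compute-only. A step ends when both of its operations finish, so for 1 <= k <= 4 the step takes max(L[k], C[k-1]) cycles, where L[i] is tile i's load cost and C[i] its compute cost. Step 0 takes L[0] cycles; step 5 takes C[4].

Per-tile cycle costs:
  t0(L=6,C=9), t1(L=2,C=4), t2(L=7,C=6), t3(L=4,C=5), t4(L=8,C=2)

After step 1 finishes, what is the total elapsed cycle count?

end_cycle[1] = 15

[0] DMA t0→A (6c) ∥ CU idle ⇒ 6c, clock 6
[1] DMA t1→B (2c) ∥ CU A:t0 (9c) ⇒ 9c, clock 15
[2] DMA t2→A (7c) ∥ CU B:t1 (4c) ⇒ 7c, clock 22
[3] DMA t3→B (4c) ∥ CU A:t2 (6c) ⇒ 6c, clock 28
[4] DMA t4→A (8c) ∥ CU B:t3 (5c) ⇒ 8c, clock 36
[5] DMA idle ∥ CU A:t4 (2c) ⇒ 2c, clock 38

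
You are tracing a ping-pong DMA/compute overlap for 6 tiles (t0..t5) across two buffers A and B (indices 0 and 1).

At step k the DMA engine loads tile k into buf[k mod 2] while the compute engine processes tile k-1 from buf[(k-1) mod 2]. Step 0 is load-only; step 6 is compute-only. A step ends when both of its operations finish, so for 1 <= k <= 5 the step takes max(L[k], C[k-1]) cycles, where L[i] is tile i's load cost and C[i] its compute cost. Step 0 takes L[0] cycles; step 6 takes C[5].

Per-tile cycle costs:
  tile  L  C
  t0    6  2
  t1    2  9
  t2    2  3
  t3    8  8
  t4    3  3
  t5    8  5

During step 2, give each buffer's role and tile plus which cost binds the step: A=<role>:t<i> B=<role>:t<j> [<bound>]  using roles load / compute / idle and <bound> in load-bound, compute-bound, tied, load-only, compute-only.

step 2: A=load:t2 B=compute:t1 [compute-bound]

k=0 load=t0/6c comp=- wait=6 total=6
k=1 load=t1/2c comp=t0/2c wait=2 total=8
k=2 load=t2/2c comp=t1/9c wait=9 total=17
k=3 load=t3/8c comp=t2/3c wait=8 total=25
k=4 load=t4/3c comp=t3/8c wait=8 total=33
k=5 load=t5/8c comp=t4/3c wait=8 total=41
k=6 load=- comp=t5/5c wait=5 total=46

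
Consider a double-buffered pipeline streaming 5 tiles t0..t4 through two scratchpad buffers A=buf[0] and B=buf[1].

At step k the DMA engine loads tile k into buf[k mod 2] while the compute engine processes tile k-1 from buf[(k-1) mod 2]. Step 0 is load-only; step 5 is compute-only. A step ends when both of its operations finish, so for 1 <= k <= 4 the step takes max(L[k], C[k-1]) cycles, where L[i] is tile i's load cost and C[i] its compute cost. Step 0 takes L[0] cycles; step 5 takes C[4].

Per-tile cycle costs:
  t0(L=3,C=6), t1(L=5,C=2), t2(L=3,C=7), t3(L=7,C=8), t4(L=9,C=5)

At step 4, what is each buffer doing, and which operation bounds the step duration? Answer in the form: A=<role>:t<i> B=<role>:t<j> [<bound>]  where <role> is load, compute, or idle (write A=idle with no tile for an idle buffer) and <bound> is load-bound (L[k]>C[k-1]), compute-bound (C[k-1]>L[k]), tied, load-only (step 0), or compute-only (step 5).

[0] DMA t0→A (3c) ∥ CU idle ⇒ 3c, clock 3
[1] DMA t1→B (5c) ∥ CU A:t0 (6c) ⇒ 6c, clock 9
[2] DMA t2→A (3c) ∥ CU B:t1 (2c) ⇒ 3c, clock 12
[3] DMA t3→B (7c) ∥ CU A:t2 (7c) ⇒ 7c, clock 19
[4] DMA t4→A (9c) ∥ CU B:t3 (8c) ⇒ 9c, clock 28
[5] DMA idle ∥ CU A:t4 (5c) ⇒ 5c, clock 33

step 4: A=load:t4 B=compute:t3 [load-bound]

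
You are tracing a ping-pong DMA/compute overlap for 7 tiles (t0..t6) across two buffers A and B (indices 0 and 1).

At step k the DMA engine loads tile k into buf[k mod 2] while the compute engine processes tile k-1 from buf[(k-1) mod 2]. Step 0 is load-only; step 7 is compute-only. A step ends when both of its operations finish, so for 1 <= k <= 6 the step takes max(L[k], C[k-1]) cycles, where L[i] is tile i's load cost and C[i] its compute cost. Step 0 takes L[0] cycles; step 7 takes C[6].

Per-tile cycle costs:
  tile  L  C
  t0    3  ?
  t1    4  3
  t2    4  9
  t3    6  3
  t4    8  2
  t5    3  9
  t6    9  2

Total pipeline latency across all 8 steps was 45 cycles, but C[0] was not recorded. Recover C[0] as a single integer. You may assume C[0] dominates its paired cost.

step 0 → dur = L[0]=3 = 3
step 1 → dur = max(L[1]=4, C[0]=?) = C[0]  (unknown; binding)
step 2 → dur = max(L[2]=4, C[1]=3) = 4
step 3 → dur = max(L[3]=6, C[2]=9) = 9
step 4 → dur = max(L[4]=8, C[3]=3) = 8
step 5 → dur = max(L[5]=3, C[4]=2) = 3
step 6 → dur = max(L[6]=9, C[5]=9) = 9
step 7 → dur = C[6]=2 = 2
sum of known step durations = 38
dur[1] = total - known = 45 - 38 = 7
C[0] is the binding max in step 1, so C[0] = dur[1] = 7

C[0] = 7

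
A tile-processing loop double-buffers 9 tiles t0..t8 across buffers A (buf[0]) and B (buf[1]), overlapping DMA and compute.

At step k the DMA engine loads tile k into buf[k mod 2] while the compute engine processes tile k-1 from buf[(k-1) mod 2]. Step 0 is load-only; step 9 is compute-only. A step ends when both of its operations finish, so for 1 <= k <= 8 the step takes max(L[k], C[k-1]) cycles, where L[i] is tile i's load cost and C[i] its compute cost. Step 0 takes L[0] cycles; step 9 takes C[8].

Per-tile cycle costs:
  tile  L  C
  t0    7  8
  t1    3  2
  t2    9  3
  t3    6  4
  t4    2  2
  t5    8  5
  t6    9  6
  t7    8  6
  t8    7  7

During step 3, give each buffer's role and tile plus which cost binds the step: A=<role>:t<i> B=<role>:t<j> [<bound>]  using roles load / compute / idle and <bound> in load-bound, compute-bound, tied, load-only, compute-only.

step 3: A=compute:t2 B=load:t3 [load-bound]

[0] DMA t0→A (7c) ∥ CU idle ⇒ 7c, clock 7
[1] DMA t1→B (3c) ∥ CU A:t0 (8c) ⇒ 8c, clock 15
[2] DMA t2→A (9c) ∥ CU B:t1 (2c) ⇒ 9c, clock 24
[3] DMA t3→B (6c) ∥ CU A:t2 (3c) ⇒ 6c, clock 30
[4] DMA t4→A (2c) ∥ CU B:t3 (4c) ⇒ 4c, clock 34
[5] DMA t5→B (8c) ∥ CU A:t4 (2c) ⇒ 8c, clock 42
[6] DMA t6→A (9c) ∥ CU B:t5 (5c) ⇒ 9c, clock 51
[7] DMA t7→B (8c) ∥ CU A:t6 (6c) ⇒ 8c, clock 59
[8] DMA t8→A (7c) ∥ CU B:t7 (6c) ⇒ 7c, clock 66
[9] DMA idle ∥ CU A:t8 (7c) ⇒ 7c, clock 73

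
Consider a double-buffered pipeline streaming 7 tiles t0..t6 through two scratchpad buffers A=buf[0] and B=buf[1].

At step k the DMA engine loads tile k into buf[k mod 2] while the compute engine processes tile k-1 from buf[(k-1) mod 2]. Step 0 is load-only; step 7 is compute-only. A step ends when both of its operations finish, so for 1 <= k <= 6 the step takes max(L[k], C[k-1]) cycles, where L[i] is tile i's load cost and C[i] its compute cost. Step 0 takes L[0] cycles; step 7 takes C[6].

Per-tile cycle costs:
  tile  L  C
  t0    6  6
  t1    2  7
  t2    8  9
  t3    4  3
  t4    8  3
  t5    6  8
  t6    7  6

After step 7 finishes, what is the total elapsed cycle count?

step 0: L[0]=6 → dur=6, Σ=6 | A=load:t0 B=idle [load-only]
step 1: L[1]=2 C[0]=6 → dur=6, Σ=12 | A=compute:t0 B=load:t1 [compute-bound]
step 2: L[2]=8 C[1]=7 → dur=8, Σ=20 | A=load:t2 B=compute:t1 [load-bound]
step 3: L[3]=4 C[2]=9 → dur=9, Σ=29 | A=compute:t2 B=load:t3 [compute-bound]
step 4: L[4]=8 C[3]=3 → dur=8, Σ=37 | A=load:t4 B=compute:t3 [load-bound]
step 5: L[5]=6 C[4]=3 → dur=6, Σ=43 | A=compute:t4 B=load:t5 [load-bound]
step 6: L[6]=7 C[5]=8 → dur=8, Σ=51 | A=load:t6 B=compute:t5 [compute-bound]
step 7: C[6]=6 → dur=6, Σ=57 | A=compute:t6 B=idle [compute-only]

end_cycle[7] = 57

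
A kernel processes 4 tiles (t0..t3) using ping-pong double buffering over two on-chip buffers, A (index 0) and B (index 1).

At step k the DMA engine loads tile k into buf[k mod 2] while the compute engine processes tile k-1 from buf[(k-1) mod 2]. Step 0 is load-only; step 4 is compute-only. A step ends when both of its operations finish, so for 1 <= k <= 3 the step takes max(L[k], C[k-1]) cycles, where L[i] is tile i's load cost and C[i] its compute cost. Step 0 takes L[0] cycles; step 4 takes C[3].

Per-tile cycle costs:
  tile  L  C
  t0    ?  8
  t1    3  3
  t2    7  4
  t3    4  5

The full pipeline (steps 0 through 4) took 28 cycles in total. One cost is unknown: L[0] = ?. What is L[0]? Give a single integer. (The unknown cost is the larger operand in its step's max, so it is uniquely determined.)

L[0] = 4

step 0 → dur = L[0]=? = L[0]  (unknown; binding)
step 1 → dur = max(L[1]=3, C[0]=8) = 8
step 2 → dur = max(L[2]=7, C[1]=3) = 7
step 3 → dur = max(L[3]=4, C[2]=4) = 4
step 4 → dur = C[3]=5 = 5
sum of known step durations = 24
dur[0] = total - known = 28 - 24 = 4
L[0] is the binding max in step 0, so L[0] = dur[0] = 4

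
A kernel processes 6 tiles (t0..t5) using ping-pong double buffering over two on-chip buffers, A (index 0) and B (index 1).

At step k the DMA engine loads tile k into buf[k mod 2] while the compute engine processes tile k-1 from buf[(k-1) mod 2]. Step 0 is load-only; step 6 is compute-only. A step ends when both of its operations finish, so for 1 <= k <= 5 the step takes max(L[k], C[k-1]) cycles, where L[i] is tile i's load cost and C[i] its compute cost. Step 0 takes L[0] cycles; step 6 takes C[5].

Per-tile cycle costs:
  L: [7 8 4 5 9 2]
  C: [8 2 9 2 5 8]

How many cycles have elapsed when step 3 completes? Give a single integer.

end_cycle[3] = 28

  0. 7=7c; end=7; A:t0 B:-
  1. max(8,8)=8c; end=15; A:t0 B:t1
  2. max(4,2)=4c; end=19; A:t2 B:t1
  3. max(5,9)=9c; end=28; A:t2 B:t3
  4. max(9,2)=9c; end=37; A:t4 B:t3
  5. max(2,5)=5c; end=42; A:t4 B:t5
  6. 8=8c; end=50; A:t4 B:t5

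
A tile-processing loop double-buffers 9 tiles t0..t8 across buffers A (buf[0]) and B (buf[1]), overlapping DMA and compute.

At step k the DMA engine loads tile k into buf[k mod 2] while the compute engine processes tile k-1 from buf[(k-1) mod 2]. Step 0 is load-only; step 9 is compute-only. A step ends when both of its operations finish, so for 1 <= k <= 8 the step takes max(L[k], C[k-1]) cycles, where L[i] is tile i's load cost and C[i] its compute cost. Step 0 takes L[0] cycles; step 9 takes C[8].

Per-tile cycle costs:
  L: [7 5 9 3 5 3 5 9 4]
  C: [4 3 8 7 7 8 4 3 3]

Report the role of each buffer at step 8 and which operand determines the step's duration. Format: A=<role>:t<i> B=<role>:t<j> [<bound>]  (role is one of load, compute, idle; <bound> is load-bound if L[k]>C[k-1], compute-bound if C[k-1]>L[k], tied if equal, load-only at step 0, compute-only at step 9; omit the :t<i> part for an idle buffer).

  0. 7=7c; end=7; A:t0 B:-
  1. max(5,4)=5c; end=12; A:t0 B:t1
  2. max(9,3)=9c; end=21; A:t2 B:t1
  3. max(3,8)=8c; end=29; A:t2 B:t3
  4. max(5,7)=7c; end=36; A:t4 B:t3
  5. max(3,7)=7c; end=43; A:t4 B:t5
  6. max(5,8)=8c; end=51; A:t6 B:t5
  7. max(9,4)=9c; end=60; A:t6 B:t7
  8. max(4,3)=4c; end=64; A:t8 B:t7
  9. 3=3c; end=67; A:t8 B:t7

step 8: A=load:t8 B=compute:t7 [load-bound]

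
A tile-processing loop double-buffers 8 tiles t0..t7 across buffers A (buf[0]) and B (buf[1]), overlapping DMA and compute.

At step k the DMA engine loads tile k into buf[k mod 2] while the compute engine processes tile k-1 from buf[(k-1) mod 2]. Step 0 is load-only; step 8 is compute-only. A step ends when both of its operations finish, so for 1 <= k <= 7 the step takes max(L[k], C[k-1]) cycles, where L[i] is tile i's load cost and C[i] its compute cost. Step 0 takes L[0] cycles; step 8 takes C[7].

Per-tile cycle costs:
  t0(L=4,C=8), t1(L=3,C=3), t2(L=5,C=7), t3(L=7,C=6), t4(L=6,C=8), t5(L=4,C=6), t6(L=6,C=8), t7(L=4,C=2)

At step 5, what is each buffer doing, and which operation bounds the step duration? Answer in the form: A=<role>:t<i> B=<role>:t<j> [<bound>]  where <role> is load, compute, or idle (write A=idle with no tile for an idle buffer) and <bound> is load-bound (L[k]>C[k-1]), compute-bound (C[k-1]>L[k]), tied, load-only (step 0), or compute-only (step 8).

step 5: A=compute:t4 B=load:t5 [compute-bound]

k=0 load=t0/4c comp=- wait=4 total=4
k=1 load=t1/3c comp=t0/8c wait=8 total=12
k=2 load=t2/5c comp=t1/3c wait=5 total=17
k=3 load=t3/7c comp=t2/7c wait=7 total=24
k=4 load=t4/6c comp=t3/6c wait=6 total=30
k=5 load=t5/4c comp=t4/8c wait=8 total=38
k=6 load=t6/6c comp=t5/6c wait=6 total=44
k=7 load=t7/4c comp=t6/8c wait=8 total=52
k=8 load=- comp=t7/2c wait=2 total=54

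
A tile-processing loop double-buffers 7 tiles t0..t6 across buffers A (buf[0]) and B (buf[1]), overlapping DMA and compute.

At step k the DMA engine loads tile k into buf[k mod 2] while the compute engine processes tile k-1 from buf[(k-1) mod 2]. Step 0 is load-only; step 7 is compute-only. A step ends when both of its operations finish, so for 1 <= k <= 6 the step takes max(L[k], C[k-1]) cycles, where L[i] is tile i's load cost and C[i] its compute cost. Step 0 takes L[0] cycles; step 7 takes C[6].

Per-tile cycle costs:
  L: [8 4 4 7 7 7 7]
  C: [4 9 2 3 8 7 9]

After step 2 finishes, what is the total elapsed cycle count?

  0. 8=8c; end=8; A:t0 B:-
  1. max(4,4)=4c; end=12; A:t0 B:t1
  2. max(4,9)=9c; end=21; A:t2 B:t1
  3. max(7,2)=7c; end=28; A:t2 B:t3
  4. max(7,3)=7c; end=35; A:t4 B:t3
  5. max(7,8)=8c; end=43; A:t4 B:t5
  6. max(7,7)=7c; end=50; A:t6 B:t5
  7. 9=9c; end=59; A:t6 B:t5

end_cycle[2] = 21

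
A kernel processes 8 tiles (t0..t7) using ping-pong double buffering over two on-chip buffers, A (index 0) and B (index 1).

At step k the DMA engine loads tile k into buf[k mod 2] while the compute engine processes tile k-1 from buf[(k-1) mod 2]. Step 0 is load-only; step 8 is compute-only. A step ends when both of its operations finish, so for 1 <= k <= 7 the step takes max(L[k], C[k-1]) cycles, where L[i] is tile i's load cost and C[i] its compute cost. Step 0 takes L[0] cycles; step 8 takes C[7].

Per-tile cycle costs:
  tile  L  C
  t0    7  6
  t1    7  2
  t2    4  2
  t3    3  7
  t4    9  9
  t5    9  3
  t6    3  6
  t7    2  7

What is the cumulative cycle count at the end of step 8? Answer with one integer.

k=0 load=t0/7c comp=- wait=7 total=7
k=1 load=t1/7c comp=t0/6c wait=7 total=14
k=2 load=t2/4c comp=t1/2c wait=4 total=18
k=3 load=t3/3c comp=t2/2c wait=3 total=21
k=4 load=t4/9c comp=t3/7c wait=9 total=30
k=5 load=t5/9c comp=t4/9c wait=9 total=39
k=6 load=t6/3c comp=t5/3c wait=3 total=42
k=7 load=t7/2c comp=t6/6c wait=6 total=48
k=8 load=- comp=t7/7c wait=7 total=55

end_cycle[8] = 55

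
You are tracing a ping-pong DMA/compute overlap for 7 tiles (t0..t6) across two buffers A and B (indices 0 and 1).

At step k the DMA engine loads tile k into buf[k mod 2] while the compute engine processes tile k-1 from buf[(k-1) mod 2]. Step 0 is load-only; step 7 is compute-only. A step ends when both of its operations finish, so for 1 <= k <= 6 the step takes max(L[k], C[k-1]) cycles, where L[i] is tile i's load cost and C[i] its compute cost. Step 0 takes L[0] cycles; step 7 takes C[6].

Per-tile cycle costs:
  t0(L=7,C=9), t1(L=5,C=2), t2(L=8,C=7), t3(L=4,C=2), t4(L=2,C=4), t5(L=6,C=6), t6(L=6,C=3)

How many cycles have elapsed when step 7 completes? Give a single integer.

k=0 load=t0/7c comp=- wait=7 total=7
k=1 load=t1/5c comp=t0/9c wait=9 total=16
k=2 load=t2/8c comp=t1/2c wait=8 total=24
k=3 load=t3/4c comp=t2/7c wait=7 total=31
k=4 load=t4/2c comp=t3/2c wait=2 total=33
k=5 load=t5/6c comp=t4/4c wait=6 total=39
k=6 load=t6/6c comp=t5/6c wait=6 total=45
k=7 load=- comp=t6/3c wait=3 total=48

end_cycle[7] = 48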